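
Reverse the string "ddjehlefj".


Input: ddjehlefj
Reading characters right to left:
  Position 8: 'j'
  Position 7: 'f'
  Position 6: 'e'
  Position 5: 'l'
  Position 4: 'h'
  Position 3: 'e'
  Position 2: 'j'
  Position 1: 'd'
  Position 0: 'd'
Reversed: jfelhejdd

jfelhejdd


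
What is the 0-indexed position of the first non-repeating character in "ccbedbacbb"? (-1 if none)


Input: ccbedbacbb
Character frequencies:
  'a': 1
  'b': 4
  'c': 3
  'd': 1
  'e': 1
Scanning left to right for freq == 1:
  Position 0 ('c'): freq=3, skip
  Position 1 ('c'): freq=3, skip
  Position 2 ('b'): freq=4, skip
  Position 3 ('e'): unique! => answer = 3

3


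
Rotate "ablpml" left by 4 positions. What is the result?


Input: "ablpml", rotate left by 4
First 4 characters: "ablp"
Remaining characters: "ml"
Concatenate remaining + first: "ml" + "ablp" = "mlablp"

mlablp


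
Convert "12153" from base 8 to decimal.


Input: "12153" in base 8
Positional expansion:
  Digit '1' (value 1) x 8^4 = 4096
  Digit '2' (value 2) x 8^3 = 1024
  Digit '1' (value 1) x 8^2 = 64
  Digit '5' (value 5) x 8^1 = 40
  Digit '3' (value 3) x 8^0 = 3
Sum = 5227

5227


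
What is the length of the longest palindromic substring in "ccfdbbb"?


Input: "ccfdbbb"
Checking substrings for palindromes:
  [4:7] "bbb" (len 3) => palindrome
  [0:2] "cc" (len 2) => palindrome
  [4:6] "bb" (len 2) => palindrome
  [5:7] "bb" (len 2) => palindrome
Longest palindromic substring: "bbb" with length 3

3


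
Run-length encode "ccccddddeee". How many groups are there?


Input: ccccddddeee
Scanning for consecutive runs:
  Group 1: 'c' x 4 (positions 0-3)
  Group 2: 'd' x 4 (positions 4-7)
  Group 3: 'e' x 3 (positions 8-10)
Total groups: 3

3


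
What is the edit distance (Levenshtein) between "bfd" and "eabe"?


Computing edit distance: "bfd" -> "eabe"
DP table:
           e    a    b    e
      0    1    2    3    4
  b   1    1    2    2    3
  f   2    2    2    3    3
  d   3    3    3    3    4
Edit distance = dp[3][4] = 4

4


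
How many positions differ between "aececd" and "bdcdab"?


Comparing "aececd" and "bdcdab" position by position:
  Position 0: 'a' vs 'b' => DIFFER
  Position 1: 'e' vs 'd' => DIFFER
  Position 2: 'c' vs 'c' => same
  Position 3: 'e' vs 'd' => DIFFER
  Position 4: 'c' vs 'a' => DIFFER
  Position 5: 'd' vs 'b' => DIFFER
Positions that differ: 5

5


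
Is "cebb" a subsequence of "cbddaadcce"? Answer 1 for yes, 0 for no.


Check if "cebb" is a subsequence of "cbddaadcce"
Greedy scan:
  Position 0 ('c'): matches sub[0] = 'c'
  Position 1 ('b'): no match needed
  Position 2 ('d'): no match needed
  Position 3 ('d'): no match needed
  Position 4 ('a'): no match needed
  Position 5 ('a'): no match needed
  Position 6 ('d'): no match needed
  Position 7 ('c'): no match needed
  Position 8 ('c'): no match needed
  Position 9 ('e'): matches sub[1] = 'e'
Only matched 2/4 characters => not a subsequence

0


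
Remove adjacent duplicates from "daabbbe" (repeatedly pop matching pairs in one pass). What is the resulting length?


Input: daabbbe
Stack-based adjacent duplicate removal:
  Read 'd': push. Stack: d
  Read 'a': push. Stack: da
  Read 'a': matches stack top 'a' => pop. Stack: d
  Read 'b': push. Stack: db
  Read 'b': matches stack top 'b' => pop. Stack: d
  Read 'b': push. Stack: db
  Read 'e': push. Stack: dbe
Final stack: "dbe" (length 3)

3


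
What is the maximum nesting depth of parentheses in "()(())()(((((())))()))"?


Input: "()(())()(((((())))()))"
Tracking depth:
  Position 0 '(': depth becomes 1
  Position 1 ')': depth becomes 0
  Position 2 '(': depth becomes 1
  Position 3 '(': depth becomes 2
  Position 4 ')': depth becomes 1
  Position 5 ')': depth becomes 0
  Position 6 '(': depth becomes 1
  Position 7 ')': depth becomes 0
  Position 8 '(': depth becomes 1
  Position 9 '(': depth becomes 2
  Position 10 '(': depth becomes 3
  Position 11 '(': depth becomes 4
  Position 12 '(': depth becomes 5
  Position 13 '(': depth becomes 6
  Position 14 ')': depth becomes 5
  Position 15 ')': depth becomes 4
  Position 16 ')': depth becomes 3
  Position 17 ')': depth becomes 2
  Position 18 '(': depth becomes 3
  Position 19 ')': depth becomes 2
  Position 20 ')': depth becomes 1
  Position 21 ')': depth becomes 0
Maximum depth reached: 6

6


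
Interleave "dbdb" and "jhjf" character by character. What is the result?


Interleaving "dbdb" and "jhjf":
  Position 0: 'd' from first, 'j' from second => "dj"
  Position 1: 'b' from first, 'h' from second => "bh"
  Position 2: 'd' from first, 'j' from second => "dj"
  Position 3: 'b' from first, 'f' from second => "bf"
Result: djbhdjbf

djbhdjbf


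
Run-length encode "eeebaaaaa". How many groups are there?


Input: eeebaaaaa
Scanning for consecutive runs:
  Group 1: 'e' x 3 (positions 0-2)
  Group 2: 'b' x 1 (positions 3-3)
  Group 3: 'a' x 5 (positions 4-8)
Total groups: 3

3


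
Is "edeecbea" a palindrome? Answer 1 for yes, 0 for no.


Input: edeecbea
Reversed: aebceede
  Compare pos 0 ('e') with pos 7 ('a'): MISMATCH
  Compare pos 1 ('d') with pos 6 ('e'): MISMATCH
  Compare pos 2 ('e') with pos 5 ('b'): MISMATCH
  Compare pos 3 ('e') with pos 4 ('c'): MISMATCH
Result: not a palindrome

0


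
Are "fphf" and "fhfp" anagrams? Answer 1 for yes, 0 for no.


Strings: "fphf", "fhfp"
Sorted first:  ffhp
Sorted second: ffhp
Sorted forms match => anagrams

1


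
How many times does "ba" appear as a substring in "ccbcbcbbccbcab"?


Searching for "ba" in "ccbcbcbbccbcab"
Scanning each position:
  Position 0: "cc" => no
  Position 1: "cb" => no
  Position 2: "bc" => no
  Position 3: "cb" => no
  Position 4: "bc" => no
  Position 5: "cb" => no
  Position 6: "bb" => no
  Position 7: "bc" => no
  Position 8: "cc" => no
  Position 9: "cb" => no
  Position 10: "bc" => no
  Position 11: "ca" => no
  Position 12: "ab" => no
Total occurrences: 0

0


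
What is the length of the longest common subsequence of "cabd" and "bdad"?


LCS of "cabd" and "bdad"
DP table:
           b    d    a    d
      0    0    0    0    0
  c   0    0    0    0    0
  a   0    0    0    1    1
  b   0    1    1    1    1
  d   0    1    2    2    2
LCS length = dp[4][4] = 2

2


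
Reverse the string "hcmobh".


Input: hcmobh
Reading characters right to left:
  Position 5: 'h'
  Position 4: 'b'
  Position 3: 'o'
  Position 2: 'm'
  Position 1: 'c'
  Position 0: 'h'
Reversed: hbomch

hbomch


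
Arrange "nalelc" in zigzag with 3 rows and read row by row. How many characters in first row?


Zigzag "nalelc" into 3 rows:
Placing characters:
  'n' => row 0
  'a' => row 1
  'l' => row 2
  'e' => row 1
  'l' => row 0
  'c' => row 1
Rows:
  Row 0: "nl"
  Row 1: "aec"
  Row 2: "l"
First row length: 2

2


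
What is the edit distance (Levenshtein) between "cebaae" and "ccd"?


Computing edit distance: "cebaae" -> "ccd"
DP table:
           c    c    d
      0    1    2    3
  c   1    0    1    2
  e   2    1    1    2
  b   3    2    2    2
  a   4    3    3    3
  a   5    4    4    4
  e   6    5    5    5
Edit distance = dp[6][3] = 5

5


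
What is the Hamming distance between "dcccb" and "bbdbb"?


Comparing "dcccb" and "bbdbb" position by position:
  Position 0: 'd' vs 'b' => differ
  Position 1: 'c' vs 'b' => differ
  Position 2: 'c' vs 'd' => differ
  Position 3: 'c' vs 'b' => differ
  Position 4: 'b' vs 'b' => same
Total differences (Hamming distance): 4

4


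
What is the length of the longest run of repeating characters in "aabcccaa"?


Input: "aabcccaa"
Scanning for longest run:
  Position 1 ('a'): continues run of 'a', length=2
  Position 2 ('b'): new char, reset run to 1
  Position 3 ('c'): new char, reset run to 1
  Position 4 ('c'): continues run of 'c', length=2
  Position 5 ('c'): continues run of 'c', length=3
  Position 6 ('a'): new char, reset run to 1
  Position 7 ('a'): continues run of 'a', length=2
Longest run: 'c' with length 3

3


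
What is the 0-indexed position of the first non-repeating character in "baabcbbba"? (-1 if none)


Input: baabcbbba
Character frequencies:
  'a': 3
  'b': 5
  'c': 1
Scanning left to right for freq == 1:
  Position 0 ('b'): freq=5, skip
  Position 1 ('a'): freq=3, skip
  Position 2 ('a'): freq=3, skip
  Position 3 ('b'): freq=5, skip
  Position 4 ('c'): unique! => answer = 4

4


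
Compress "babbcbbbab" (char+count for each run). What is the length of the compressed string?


Input: babbcbbbab
Runs:
  'b' x 1 => "b1"
  'a' x 1 => "a1"
  'b' x 2 => "b2"
  'c' x 1 => "c1"
  'b' x 3 => "b3"
  'a' x 1 => "a1"
  'b' x 1 => "b1"
Compressed: "b1a1b2c1b3a1b1"
Compressed length: 14

14


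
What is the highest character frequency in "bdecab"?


Input: bdecab
Character counts:
  'a': 1
  'b': 2
  'c': 1
  'd': 1
  'e': 1
Maximum frequency: 2

2


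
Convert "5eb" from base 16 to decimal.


Input: "5eb" in base 16
Positional expansion:
  Digit '5' (value 5) x 16^2 = 1280
  Digit 'e' (value 14) x 16^1 = 224
  Digit 'b' (value 11) x 16^0 = 11
Sum = 1515

1515


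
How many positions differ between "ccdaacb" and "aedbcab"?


Comparing "ccdaacb" and "aedbcab" position by position:
  Position 0: 'c' vs 'a' => DIFFER
  Position 1: 'c' vs 'e' => DIFFER
  Position 2: 'd' vs 'd' => same
  Position 3: 'a' vs 'b' => DIFFER
  Position 4: 'a' vs 'c' => DIFFER
  Position 5: 'c' vs 'a' => DIFFER
  Position 6: 'b' vs 'b' => same
Positions that differ: 5

5


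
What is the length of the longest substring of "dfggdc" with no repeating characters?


Input: "dfggdc"
Sliding window (track last position of each char):
  Position 0 ('d'): window [0,0] length 1 -- new best
  Position 1 ('f'): window [0,1] length 2 -- new best
  Position 2 ('g'): window [0,2] length 3 -- new best
  Position 3 ('g'): repeat (last at 2), move window start to 3
  Position 3 ('g'): window [3,3] length 1
  Position 4 ('d'): window [3,4] length 2
  Position 5 ('c'): window [3,5] length 3
Longest substring with no repeats: "dfg" with length 3

3


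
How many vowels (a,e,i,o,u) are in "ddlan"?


Input: ddlan
Checking each character:
  'd' at position 0: consonant
  'd' at position 1: consonant
  'l' at position 2: consonant
  'a' at position 3: vowel (running total: 1)
  'n' at position 4: consonant
Total vowels: 1

1


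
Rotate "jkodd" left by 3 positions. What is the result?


Input: "jkodd", rotate left by 3
First 3 characters: "jko"
Remaining characters: "dd"
Concatenate remaining + first: "dd" + "jko" = "ddjko"

ddjko


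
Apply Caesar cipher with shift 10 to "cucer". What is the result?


Caesar cipher: shift "cucer" by 10
  'c' (pos 2) + 10 = pos 12 = 'm'
  'u' (pos 20) + 10 = pos 4 = 'e'
  'c' (pos 2) + 10 = pos 12 = 'm'
  'e' (pos 4) + 10 = pos 14 = 'o'
  'r' (pos 17) + 10 = pos 1 = 'b'
Result: memob

memob


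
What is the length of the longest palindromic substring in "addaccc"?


Input: "addaccc"
Checking substrings for palindromes:
  [0:4] "adda" (len 4) => palindrome
  [4:7] "ccc" (len 3) => palindrome
  [1:3] "dd" (len 2) => palindrome
  [4:6] "cc" (len 2) => palindrome
  [5:7] "cc" (len 2) => palindrome
Longest palindromic substring: "adda" with length 4

4


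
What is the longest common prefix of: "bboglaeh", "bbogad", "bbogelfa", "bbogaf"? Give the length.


Words: bboglaeh, bbogad, bbogelfa, bbogaf
  Position 0: all 'b' => match
  Position 1: all 'b' => match
  Position 2: all 'o' => match
  Position 3: all 'g' => match
  Position 4: ('l', 'a', 'e', 'a') => mismatch, stop
LCP = "bbog" (length 4)

4


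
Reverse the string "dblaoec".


Input: dblaoec
Reading characters right to left:
  Position 6: 'c'
  Position 5: 'e'
  Position 4: 'o'
  Position 3: 'a'
  Position 2: 'l'
  Position 1: 'b'
  Position 0: 'd'
Reversed: ceoalbd

ceoalbd


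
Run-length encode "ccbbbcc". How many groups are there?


Input: ccbbbcc
Scanning for consecutive runs:
  Group 1: 'c' x 2 (positions 0-1)
  Group 2: 'b' x 3 (positions 2-4)
  Group 3: 'c' x 2 (positions 5-6)
Total groups: 3

3


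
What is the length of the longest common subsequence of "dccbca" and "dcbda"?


LCS of "dccbca" and "dcbda"
DP table:
           d    c    b    d    a
      0    0    0    0    0    0
  d   0    1    1    1    1    1
  c   0    1    2    2    2    2
  c   0    1    2    2    2    2
  b   0    1    2    3    3    3
  c   0    1    2    3    3    3
  a   0    1    2    3    3    4
LCS length = dp[6][5] = 4

4


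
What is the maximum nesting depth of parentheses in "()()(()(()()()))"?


Input: "()()(()(()()()))"
Tracking depth:
  Position 0 '(': depth becomes 1
  Position 1 ')': depth becomes 0
  Position 2 '(': depth becomes 1
  Position 3 ')': depth becomes 0
  Position 4 '(': depth becomes 1
  Position 5 '(': depth becomes 2
  Position 6 ')': depth becomes 1
  Position 7 '(': depth becomes 2
  Position 8 '(': depth becomes 3
  Position 9 ')': depth becomes 2
  Position 10 '(': depth becomes 3
  Position 11 ')': depth becomes 2
  Position 12 '(': depth becomes 3
  Position 13 ')': depth becomes 2
  Position 14 ')': depth becomes 1
  Position 15 ')': depth becomes 0
Maximum depth reached: 3

3


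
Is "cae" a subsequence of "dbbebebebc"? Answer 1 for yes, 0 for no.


Check if "cae" is a subsequence of "dbbebebebc"
Greedy scan:
  Position 0 ('d'): no match needed
  Position 1 ('b'): no match needed
  Position 2 ('b'): no match needed
  Position 3 ('e'): no match needed
  Position 4 ('b'): no match needed
  Position 5 ('e'): no match needed
  Position 6 ('b'): no match needed
  Position 7 ('e'): no match needed
  Position 8 ('b'): no match needed
  Position 9 ('c'): matches sub[0] = 'c'
Only matched 1/3 characters => not a subsequence

0


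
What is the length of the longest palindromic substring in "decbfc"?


Input: "decbfc"
Checking substrings for palindromes:
  No multi-char palindromic substrings found
Longest palindromic substring: "d" with length 1

1


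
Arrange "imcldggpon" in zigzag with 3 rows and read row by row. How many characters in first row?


Zigzag "imcldggpon" into 3 rows:
Placing characters:
  'i' => row 0
  'm' => row 1
  'c' => row 2
  'l' => row 1
  'd' => row 0
  'g' => row 1
  'g' => row 2
  'p' => row 1
  'o' => row 0
  'n' => row 1
Rows:
  Row 0: "ido"
  Row 1: "mlgpn"
  Row 2: "cg"
First row length: 3

3


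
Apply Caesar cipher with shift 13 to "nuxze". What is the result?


Caesar cipher: shift "nuxze" by 13
  'n' (pos 13) + 13 = pos 0 = 'a'
  'u' (pos 20) + 13 = pos 7 = 'h'
  'x' (pos 23) + 13 = pos 10 = 'k'
  'z' (pos 25) + 13 = pos 12 = 'm'
  'e' (pos 4) + 13 = pos 17 = 'r'
Result: ahkmr

ahkmr


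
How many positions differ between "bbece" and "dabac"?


Comparing "bbece" and "dabac" position by position:
  Position 0: 'b' vs 'd' => DIFFER
  Position 1: 'b' vs 'a' => DIFFER
  Position 2: 'e' vs 'b' => DIFFER
  Position 3: 'c' vs 'a' => DIFFER
  Position 4: 'e' vs 'c' => DIFFER
Positions that differ: 5

5


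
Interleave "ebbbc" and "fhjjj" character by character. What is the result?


Interleaving "ebbbc" and "fhjjj":
  Position 0: 'e' from first, 'f' from second => "ef"
  Position 1: 'b' from first, 'h' from second => "bh"
  Position 2: 'b' from first, 'j' from second => "bj"
  Position 3: 'b' from first, 'j' from second => "bj"
  Position 4: 'c' from first, 'j' from second => "cj"
Result: efbhbjbjcj

efbhbjbjcj


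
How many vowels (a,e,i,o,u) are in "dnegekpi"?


Input: dnegekpi
Checking each character:
  'd' at position 0: consonant
  'n' at position 1: consonant
  'e' at position 2: vowel (running total: 1)
  'g' at position 3: consonant
  'e' at position 4: vowel (running total: 2)
  'k' at position 5: consonant
  'p' at position 6: consonant
  'i' at position 7: vowel (running total: 3)
Total vowels: 3

3


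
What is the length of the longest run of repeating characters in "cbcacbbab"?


Input: "cbcacbbab"
Scanning for longest run:
  Position 1 ('b'): new char, reset run to 1
  Position 2 ('c'): new char, reset run to 1
  Position 3 ('a'): new char, reset run to 1
  Position 4 ('c'): new char, reset run to 1
  Position 5 ('b'): new char, reset run to 1
  Position 6 ('b'): continues run of 'b', length=2
  Position 7 ('a'): new char, reset run to 1
  Position 8 ('b'): new char, reset run to 1
Longest run: 'b' with length 2

2


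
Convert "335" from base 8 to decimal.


Input: "335" in base 8
Positional expansion:
  Digit '3' (value 3) x 8^2 = 192
  Digit '3' (value 3) x 8^1 = 24
  Digit '5' (value 5) x 8^0 = 5
Sum = 221

221


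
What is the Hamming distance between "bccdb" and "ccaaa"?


Comparing "bccdb" and "ccaaa" position by position:
  Position 0: 'b' vs 'c' => differ
  Position 1: 'c' vs 'c' => same
  Position 2: 'c' vs 'a' => differ
  Position 3: 'd' vs 'a' => differ
  Position 4: 'b' vs 'a' => differ
Total differences (Hamming distance): 4

4


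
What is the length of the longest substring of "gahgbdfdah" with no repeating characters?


Input: "gahgbdfdah"
Sliding window (track last position of each char):
  Position 0 ('g'): window [0,0] length 1 -- new best
  Position 1 ('a'): window [0,1] length 2 -- new best
  Position 2 ('h'): window [0,2] length 3 -- new best
  Position 3 ('g'): repeat (last at 0), move window start to 1
  Position 3 ('g'): window [1,3] length 3
  Position 4 ('b'): window [1,4] length 4 -- new best
  Position 5 ('d'): window [1,5] length 5 -- new best
  Position 6 ('f'): window [1,6] length 6 -- new best
  Position 7 ('d'): repeat (last at 5), move window start to 6
  Position 7 ('d'): window [6,7] length 2
  Position 8 ('a'): window [6,8] length 3
  Position 9 ('h'): window [6,9] length 4
Longest substring with no repeats: "ahgbdf" with length 6

6


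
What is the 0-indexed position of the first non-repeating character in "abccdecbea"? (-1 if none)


Input: abccdecbea
Character frequencies:
  'a': 2
  'b': 2
  'c': 3
  'd': 1
  'e': 2
Scanning left to right for freq == 1:
  Position 0 ('a'): freq=2, skip
  Position 1 ('b'): freq=2, skip
  Position 2 ('c'): freq=3, skip
  Position 3 ('c'): freq=3, skip
  Position 4 ('d'): unique! => answer = 4

4


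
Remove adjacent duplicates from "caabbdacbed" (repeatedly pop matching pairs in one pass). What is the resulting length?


Input: caabbdacbed
Stack-based adjacent duplicate removal:
  Read 'c': push. Stack: c
  Read 'a': push. Stack: ca
  Read 'a': matches stack top 'a' => pop. Stack: c
  Read 'b': push. Stack: cb
  Read 'b': matches stack top 'b' => pop. Stack: c
  Read 'd': push. Stack: cd
  Read 'a': push. Stack: cda
  Read 'c': push. Stack: cdac
  Read 'b': push. Stack: cdacb
  Read 'e': push. Stack: cdacbe
  Read 'd': push. Stack: cdacbed
Final stack: "cdacbed" (length 7)

7


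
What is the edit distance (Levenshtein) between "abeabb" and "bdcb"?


Computing edit distance: "abeabb" -> "bdcb"
DP table:
           b    d    c    b
      0    1    2    3    4
  a   1    1    2    3    4
  b   2    1    2    3    3
  e   3    2    2    3    4
  a   4    3    3    3    4
  b   5    4    4    4    3
  b   6    5    5    5    4
Edit distance = dp[6][4] = 4

4


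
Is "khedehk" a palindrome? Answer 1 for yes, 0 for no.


Input: khedehk
Reversed: khedehk
  Compare pos 0 ('k') with pos 6 ('k'): match
  Compare pos 1 ('h') with pos 5 ('h'): match
  Compare pos 2 ('e') with pos 4 ('e'): match
Result: palindrome

1


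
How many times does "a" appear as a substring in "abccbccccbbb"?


Searching for "a" in "abccbccccbbb"
Scanning each position:
  Position 0: "a" => MATCH
  Position 1: "b" => no
  Position 2: "c" => no
  Position 3: "c" => no
  Position 4: "b" => no
  Position 5: "c" => no
  Position 6: "c" => no
  Position 7: "c" => no
  Position 8: "c" => no
  Position 9: "b" => no
  Position 10: "b" => no
  Position 11: "b" => no
Total occurrences: 1

1


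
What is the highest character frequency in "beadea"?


Input: beadea
Character counts:
  'a': 2
  'b': 1
  'd': 1
  'e': 2
Maximum frequency: 2

2


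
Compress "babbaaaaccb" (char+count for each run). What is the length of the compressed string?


Input: babbaaaaccb
Runs:
  'b' x 1 => "b1"
  'a' x 1 => "a1"
  'b' x 2 => "b2"
  'a' x 4 => "a4"
  'c' x 2 => "c2"
  'b' x 1 => "b1"
Compressed: "b1a1b2a4c2b1"
Compressed length: 12

12


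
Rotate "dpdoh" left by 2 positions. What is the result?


Input: "dpdoh", rotate left by 2
First 2 characters: "dp"
Remaining characters: "doh"
Concatenate remaining + first: "doh" + "dp" = "dohdp"

dohdp


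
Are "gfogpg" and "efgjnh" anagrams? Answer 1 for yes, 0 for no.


Strings: "gfogpg", "efgjnh"
Sorted first:  fgggop
Sorted second: efghjn
Differ at position 0: 'f' vs 'e' => not anagrams

0


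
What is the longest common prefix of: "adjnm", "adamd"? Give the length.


Words: adjnm, adamd
  Position 0: all 'a' => match
  Position 1: all 'd' => match
  Position 2: ('j', 'a') => mismatch, stop
LCP = "ad" (length 2)

2


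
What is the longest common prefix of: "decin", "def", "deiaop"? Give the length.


Words: decin, def, deiaop
  Position 0: all 'd' => match
  Position 1: all 'e' => match
  Position 2: ('c', 'f', 'i') => mismatch, stop
LCP = "de" (length 2)

2


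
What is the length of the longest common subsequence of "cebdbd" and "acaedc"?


LCS of "cebdbd" and "acaedc"
DP table:
           a    c    a    e    d    c
      0    0    0    0    0    0    0
  c   0    0    1    1    1    1    1
  e   0    0    1    1    2    2    2
  b   0    0    1    1    2    2    2
  d   0    0    1    1    2    3    3
  b   0    0    1    1    2    3    3
  d   0    0    1    1    2    3    3
LCS length = dp[6][6] = 3

3


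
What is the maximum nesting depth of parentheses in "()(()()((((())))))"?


Input: "()(()()((((())))))"
Tracking depth:
  Position 0 '(': depth becomes 1
  Position 1 ')': depth becomes 0
  Position 2 '(': depth becomes 1
  Position 3 '(': depth becomes 2
  Position 4 ')': depth becomes 1
  Position 5 '(': depth becomes 2
  Position 6 ')': depth becomes 1
  Position 7 '(': depth becomes 2
  Position 8 '(': depth becomes 3
  Position 9 '(': depth becomes 4
  Position 10 '(': depth becomes 5
  Position 11 '(': depth becomes 6
  Position 12 ')': depth becomes 5
  Position 13 ')': depth becomes 4
  Position 14 ')': depth becomes 3
  Position 15 ')': depth becomes 2
  Position 16 ')': depth becomes 1
  Position 17 ')': depth becomes 0
Maximum depth reached: 6

6


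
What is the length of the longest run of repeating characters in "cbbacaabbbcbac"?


Input: "cbbacaabbbcbac"
Scanning for longest run:
  Position 1 ('b'): new char, reset run to 1
  Position 2 ('b'): continues run of 'b', length=2
  Position 3 ('a'): new char, reset run to 1
  Position 4 ('c'): new char, reset run to 1
  Position 5 ('a'): new char, reset run to 1
  Position 6 ('a'): continues run of 'a', length=2
  Position 7 ('b'): new char, reset run to 1
  Position 8 ('b'): continues run of 'b', length=2
  Position 9 ('b'): continues run of 'b', length=3
  Position 10 ('c'): new char, reset run to 1
  Position 11 ('b'): new char, reset run to 1
  Position 12 ('a'): new char, reset run to 1
  Position 13 ('c'): new char, reset run to 1
Longest run: 'b' with length 3

3


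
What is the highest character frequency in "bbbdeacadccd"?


Input: bbbdeacadccd
Character counts:
  'a': 2
  'b': 3
  'c': 3
  'd': 3
  'e': 1
Maximum frequency: 3

3


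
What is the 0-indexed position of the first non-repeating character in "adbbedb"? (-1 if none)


Input: adbbedb
Character frequencies:
  'a': 1
  'b': 3
  'd': 2
  'e': 1
Scanning left to right for freq == 1:
  Position 0 ('a'): unique! => answer = 0

0


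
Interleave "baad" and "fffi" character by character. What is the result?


Interleaving "baad" and "fffi":
  Position 0: 'b' from first, 'f' from second => "bf"
  Position 1: 'a' from first, 'f' from second => "af"
  Position 2: 'a' from first, 'f' from second => "af"
  Position 3: 'd' from first, 'i' from second => "di"
Result: bfafafdi

bfafafdi


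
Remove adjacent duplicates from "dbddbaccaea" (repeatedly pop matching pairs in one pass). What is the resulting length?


Input: dbddbaccaea
Stack-based adjacent duplicate removal:
  Read 'd': push. Stack: d
  Read 'b': push. Stack: db
  Read 'd': push. Stack: dbd
  Read 'd': matches stack top 'd' => pop. Stack: db
  Read 'b': matches stack top 'b' => pop. Stack: d
  Read 'a': push. Stack: da
  Read 'c': push. Stack: dac
  Read 'c': matches stack top 'c' => pop. Stack: da
  Read 'a': matches stack top 'a' => pop. Stack: d
  Read 'e': push. Stack: de
  Read 'a': push. Stack: dea
Final stack: "dea" (length 3)

3


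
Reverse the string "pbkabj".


Input: pbkabj
Reading characters right to left:
  Position 5: 'j'
  Position 4: 'b'
  Position 3: 'a'
  Position 2: 'k'
  Position 1: 'b'
  Position 0: 'p'
Reversed: jbakbp

jbakbp


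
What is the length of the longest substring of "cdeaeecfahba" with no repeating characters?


Input: "cdeaeecfahba"
Sliding window (track last position of each char):
  Position 0 ('c'): window [0,0] length 1 -- new best
  Position 1 ('d'): window [0,1] length 2 -- new best
  Position 2 ('e'): window [0,2] length 3 -- new best
  Position 3 ('a'): window [0,3] length 4 -- new best
  Position 4 ('e'): repeat (last at 2), move window start to 3
  Position 4 ('e'): window [3,4] length 2
  Position 5 ('e'): repeat (last at 4), move window start to 5
  Position 5 ('e'): window [5,5] length 1
  Position 6 ('c'): window [5,6] length 2
  Position 7 ('f'): window [5,7] length 3
  Position 8 ('a'): window [5,8] length 4
  Position 9 ('h'): window [5,9] length 5 -- new best
  Position 10 ('b'): window [5,10] length 6 -- new best
  Position 11 ('a'): repeat (last at 8), move window start to 9
  Position 11 ('a'): window [9,11] length 3
Longest substring with no repeats: "ecfahb" with length 6

6


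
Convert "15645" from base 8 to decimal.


Input: "15645" in base 8
Positional expansion:
  Digit '1' (value 1) x 8^4 = 4096
  Digit '5' (value 5) x 8^3 = 2560
  Digit '6' (value 6) x 8^2 = 384
  Digit '4' (value 4) x 8^1 = 32
  Digit '5' (value 5) x 8^0 = 5
Sum = 7077

7077


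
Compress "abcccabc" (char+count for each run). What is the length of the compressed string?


Input: abcccabc
Runs:
  'a' x 1 => "a1"
  'b' x 1 => "b1"
  'c' x 3 => "c3"
  'a' x 1 => "a1"
  'b' x 1 => "b1"
  'c' x 1 => "c1"
Compressed: "a1b1c3a1b1c1"
Compressed length: 12

12


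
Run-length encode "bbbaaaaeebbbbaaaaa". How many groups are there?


Input: bbbaaaaeebbbbaaaaa
Scanning for consecutive runs:
  Group 1: 'b' x 3 (positions 0-2)
  Group 2: 'a' x 4 (positions 3-6)
  Group 3: 'e' x 2 (positions 7-8)
  Group 4: 'b' x 4 (positions 9-12)
  Group 5: 'a' x 5 (positions 13-17)
Total groups: 5

5


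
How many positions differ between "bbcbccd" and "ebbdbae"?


Comparing "bbcbccd" and "ebbdbae" position by position:
  Position 0: 'b' vs 'e' => DIFFER
  Position 1: 'b' vs 'b' => same
  Position 2: 'c' vs 'b' => DIFFER
  Position 3: 'b' vs 'd' => DIFFER
  Position 4: 'c' vs 'b' => DIFFER
  Position 5: 'c' vs 'a' => DIFFER
  Position 6: 'd' vs 'e' => DIFFER
Positions that differ: 6

6


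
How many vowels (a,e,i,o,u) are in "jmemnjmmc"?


Input: jmemnjmmc
Checking each character:
  'j' at position 0: consonant
  'm' at position 1: consonant
  'e' at position 2: vowel (running total: 1)
  'm' at position 3: consonant
  'n' at position 4: consonant
  'j' at position 5: consonant
  'm' at position 6: consonant
  'm' at position 7: consonant
  'c' at position 8: consonant
Total vowels: 1

1


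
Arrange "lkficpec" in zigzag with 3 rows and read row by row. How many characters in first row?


Zigzag "lkficpec" into 3 rows:
Placing characters:
  'l' => row 0
  'k' => row 1
  'f' => row 2
  'i' => row 1
  'c' => row 0
  'p' => row 1
  'e' => row 2
  'c' => row 1
Rows:
  Row 0: "lc"
  Row 1: "kipc"
  Row 2: "fe"
First row length: 2

2


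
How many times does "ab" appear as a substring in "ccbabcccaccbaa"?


Searching for "ab" in "ccbabcccaccbaa"
Scanning each position:
  Position 0: "cc" => no
  Position 1: "cb" => no
  Position 2: "ba" => no
  Position 3: "ab" => MATCH
  Position 4: "bc" => no
  Position 5: "cc" => no
  Position 6: "cc" => no
  Position 7: "ca" => no
  Position 8: "ac" => no
  Position 9: "cc" => no
  Position 10: "cb" => no
  Position 11: "ba" => no
  Position 12: "aa" => no
Total occurrences: 1

1


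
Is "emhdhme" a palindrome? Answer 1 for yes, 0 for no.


Input: emhdhme
Reversed: emhdhme
  Compare pos 0 ('e') with pos 6 ('e'): match
  Compare pos 1 ('m') with pos 5 ('m'): match
  Compare pos 2 ('h') with pos 4 ('h'): match
Result: palindrome

1


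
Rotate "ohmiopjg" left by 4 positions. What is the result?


Input: "ohmiopjg", rotate left by 4
First 4 characters: "ohmi"
Remaining characters: "opjg"
Concatenate remaining + first: "opjg" + "ohmi" = "opjgohmi"

opjgohmi


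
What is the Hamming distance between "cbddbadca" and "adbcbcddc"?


Comparing "cbddbadca" and "adbcbcddc" position by position:
  Position 0: 'c' vs 'a' => differ
  Position 1: 'b' vs 'd' => differ
  Position 2: 'd' vs 'b' => differ
  Position 3: 'd' vs 'c' => differ
  Position 4: 'b' vs 'b' => same
  Position 5: 'a' vs 'c' => differ
  Position 6: 'd' vs 'd' => same
  Position 7: 'c' vs 'd' => differ
  Position 8: 'a' vs 'c' => differ
Total differences (Hamming distance): 7

7


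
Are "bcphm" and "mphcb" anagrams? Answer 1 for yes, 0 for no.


Strings: "bcphm", "mphcb"
Sorted first:  bchmp
Sorted second: bchmp
Sorted forms match => anagrams

1


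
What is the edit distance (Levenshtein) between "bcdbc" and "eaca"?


Computing edit distance: "bcdbc" -> "eaca"
DP table:
           e    a    c    a
      0    1    2    3    4
  b   1    1    2    3    4
  c   2    2    2    2    3
  d   3    3    3    3    3
  b   4    4    4    4    4
  c   5    5    5    4    5
Edit distance = dp[5][4] = 5

5


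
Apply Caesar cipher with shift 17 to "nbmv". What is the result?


Caesar cipher: shift "nbmv" by 17
  'n' (pos 13) + 17 = pos 4 = 'e'
  'b' (pos 1) + 17 = pos 18 = 's'
  'm' (pos 12) + 17 = pos 3 = 'd'
  'v' (pos 21) + 17 = pos 12 = 'm'
Result: esdm

esdm


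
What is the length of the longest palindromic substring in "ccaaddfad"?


Input: "ccaaddfad"
Checking substrings for palindromes:
  [0:2] "cc" (len 2) => palindrome
  [2:4] "aa" (len 2) => palindrome
  [4:6] "dd" (len 2) => palindrome
Longest palindromic substring: "cc" with length 2

2


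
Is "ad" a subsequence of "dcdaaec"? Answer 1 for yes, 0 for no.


Check if "ad" is a subsequence of "dcdaaec"
Greedy scan:
  Position 0 ('d'): no match needed
  Position 1 ('c'): no match needed
  Position 2 ('d'): no match needed
  Position 3 ('a'): matches sub[0] = 'a'
  Position 4 ('a'): no match needed
  Position 5 ('e'): no match needed
  Position 6 ('c'): no match needed
Only matched 1/2 characters => not a subsequence

0


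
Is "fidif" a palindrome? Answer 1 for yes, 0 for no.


Input: fidif
Reversed: fidif
  Compare pos 0 ('f') with pos 4 ('f'): match
  Compare pos 1 ('i') with pos 3 ('i'): match
Result: palindrome

1


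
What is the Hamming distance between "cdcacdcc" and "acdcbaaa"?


Comparing "cdcacdcc" and "acdcbaaa" position by position:
  Position 0: 'c' vs 'a' => differ
  Position 1: 'd' vs 'c' => differ
  Position 2: 'c' vs 'd' => differ
  Position 3: 'a' vs 'c' => differ
  Position 4: 'c' vs 'b' => differ
  Position 5: 'd' vs 'a' => differ
  Position 6: 'c' vs 'a' => differ
  Position 7: 'c' vs 'a' => differ
Total differences (Hamming distance): 8

8


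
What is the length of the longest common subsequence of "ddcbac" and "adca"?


LCS of "ddcbac" and "adca"
DP table:
           a    d    c    a
      0    0    0    0    0
  d   0    0    1    1    1
  d   0    0    1    1    1
  c   0    0    1    2    2
  b   0    0    1    2    2
  a   0    1    1    2    3
  c   0    1    1    2    3
LCS length = dp[6][4] = 3

3


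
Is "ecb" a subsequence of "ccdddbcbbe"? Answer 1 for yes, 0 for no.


Check if "ecb" is a subsequence of "ccdddbcbbe"
Greedy scan:
  Position 0 ('c'): no match needed
  Position 1 ('c'): no match needed
  Position 2 ('d'): no match needed
  Position 3 ('d'): no match needed
  Position 4 ('d'): no match needed
  Position 5 ('b'): no match needed
  Position 6 ('c'): no match needed
  Position 7 ('b'): no match needed
  Position 8 ('b'): no match needed
  Position 9 ('e'): matches sub[0] = 'e'
Only matched 1/3 characters => not a subsequence

0


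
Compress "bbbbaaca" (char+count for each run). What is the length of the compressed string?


Input: bbbbaaca
Runs:
  'b' x 4 => "b4"
  'a' x 2 => "a2"
  'c' x 1 => "c1"
  'a' x 1 => "a1"
Compressed: "b4a2c1a1"
Compressed length: 8

8


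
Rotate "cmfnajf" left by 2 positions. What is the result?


Input: "cmfnajf", rotate left by 2
First 2 characters: "cm"
Remaining characters: "fnajf"
Concatenate remaining + first: "fnajf" + "cm" = "fnajfcm"

fnajfcm


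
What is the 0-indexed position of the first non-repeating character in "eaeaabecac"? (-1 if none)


Input: eaeaabecac
Character frequencies:
  'a': 4
  'b': 1
  'c': 2
  'e': 3
Scanning left to right for freq == 1:
  Position 0 ('e'): freq=3, skip
  Position 1 ('a'): freq=4, skip
  Position 2 ('e'): freq=3, skip
  Position 3 ('a'): freq=4, skip
  Position 4 ('a'): freq=4, skip
  Position 5 ('b'): unique! => answer = 5

5


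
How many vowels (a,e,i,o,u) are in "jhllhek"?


Input: jhllhek
Checking each character:
  'j' at position 0: consonant
  'h' at position 1: consonant
  'l' at position 2: consonant
  'l' at position 3: consonant
  'h' at position 4: consonant
  'e' at position 5: vowel (running total: 1)
  'k' at position 6: consonant
Total vowels: 1

1


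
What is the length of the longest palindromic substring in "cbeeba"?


Input: "cbeeba"
Checking substrings for palindromes:
  [1:5] "beeb" (len 4) => palindrome
  [2:4] "ee" (len 2) => palindrome
Longest palindromic substring: "beeb" with length 4

4


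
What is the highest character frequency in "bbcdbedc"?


Input: bbcdbedc
Character counts:
  'b': 3
  'c': 2
  'd': 2
  'e': 1
Maximum frequency: 3

3


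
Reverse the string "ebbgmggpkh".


Input: ebbgmggpkh
Reading characters right to left:
  Position 9: 'h'
  Position 8: 'k'
  Position 7: 'p'
  Position 6: 'g'
  Position 5: 'g'
  Position 4: 'm'
  Position 3: 'g'
  Position 2: 'b'
  Position 1: 'b'
  Position 0: 'e'
Reversed: hkpggmgbbe

hkpggmgbbe


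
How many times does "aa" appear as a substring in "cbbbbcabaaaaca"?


Searching for "aa" in "cbbbbcabaaaaca"
Scanning each position:
  Position 0: "cb" => no
  Position 1: "bb" => no
  Position 2: "bb" => no
  Position 3: "bb" => no
  Position 4: "bc" => no
  Position 5: "ca" => no
  Position 6: "ab" => no
  Position 7: "ba" => no
  Position 8: "aa" => MATCH
  Position 9: "aa" => MATCH
  Position 10: "aa" => MATCH
  Position 11: "ac" => no
  Position 12: "ca" => no
Total occurrences: 3

3


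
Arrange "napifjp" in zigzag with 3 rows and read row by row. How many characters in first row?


Zigzag "napifjp" into 3 rows:
Placing characters:
  'n' => row 0
  'a' => row 1
  'p' => row 2
  'i' => row 1
  'f' => row 0
  'j' => row 1
  'p' => row 2
Rows:
  Row 0: "nf"
  Row 1: "aij"
  Row 2: "pp"
First row length: 2

2


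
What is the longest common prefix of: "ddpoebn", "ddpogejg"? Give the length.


Words: ddpoebn, ddpogejg
  Position 0: all 'd' => match
  Position 1: all 'd' => match
  Position 2: all 'p' => match
  Position 3: all 'o' => match
  Position 4: ('e', 'g') => mismatch, stop
LCP = "ddpo" (length 4)

4


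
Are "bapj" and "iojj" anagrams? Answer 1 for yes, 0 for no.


Strings: "bapj", "iojj"
Sorted first:  abjp
Sorted second: ijjo
Differ at position 0: 'a' vs 'i' => not anagrams

0


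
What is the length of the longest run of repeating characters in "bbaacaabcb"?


Input: "bbaacaabcb"
Scanning for longest run:
  Position 1 ('b'): continues run of 'b', length=2
  Position 2 ('a'): new char, reset run to 1
  Position 3 ('a'): continues run of 'a', length=2
  Position 4 ('c'): new char, reset run to 1
  Position 5 ('a'): new char, reset run to 1
  Position 6 ('a'): continues run of 'a', length=2
  Position 7 ('b'): new char, reset run to 1
  Position 8 ('c'): new char, reset run to 1
  Position 9 ('b'): new char, reset run to 1
Longest run: 'b' with length 2

2


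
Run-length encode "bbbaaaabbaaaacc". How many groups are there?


Input: bbbaaaabbaaaacc
Scanning for consecutive runs:
  Group 1: 'b' x 3 (positions 0-2)
  Group 2: 'a' x 4 (positions 3-6)
  Group 3: 'b' x 2 (positions 7-8)
  Group 4: 'a' x 4 (positions 9-12)
  Group 5: 'c' x 2 (positions 13-14)
Total groups: 5

5


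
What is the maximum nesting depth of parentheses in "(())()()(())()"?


Input: "(())()()(())()"
Tracking depth:
  Position 0 '(': depth becomes 1
  Position 1 '(': depth becomes 2
  Position 2 ')': depth becomes 1
  Position 3 ')': depth becomes 0
  Position 4 '(': depth becomes 1
  Position 5 ')': depth becomes 0
  Position 6 '(': depth becomes 1
  Position 7 ')': depth becomes 0
  Position 8 '(': depth becomes 1
  Position 9 '(': depth becomes 2
  Position 10 ')': depth becomes 1
  Position 11 ')': depth becomes 0
  Position 12 '(': depth becomes 1
  Position 13 ')': depth becomes 0
Maximum depth reached: 2

2


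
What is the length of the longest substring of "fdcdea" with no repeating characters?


Input: "fdcdea"
Sliding window (track last position of each char):
  Position 0 ('f'): window [0,0] length 1 -- new best
  Position 1 ('d'): window [0,1] length 2 -- new best
  Position 2 ('c'): window [0,2] length 3 -- new best
  Position 3 ('d'): repeat (last at 1), move window start to 2
  Position 3 ('d'): window [2,3] length 2
  Position 4 ('e'): window [2,4] length 3
  Position 5 ('a'): window [2,5] length 4 -- new best
Longest substring with no repeats: "cdea" with length 4

4


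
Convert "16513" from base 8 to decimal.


Input: "16513" in base 8
Positional expansion:
  Digit '1' (value 1) x 8^4 = 4096
  Digit '6' (value 6) x 8^3 = 3072
  Digit '5' (value 5) x 8^2 = 320
  Digit '1' (value 1) x 8^1 = 8
  Digit '3' (value 3) x 8^0 = 3
Sum = 7499

7499


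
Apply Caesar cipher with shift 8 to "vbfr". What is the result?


Caesar cipher: shift "vbfr" by 8
  'v' (pos 21) + 8 = pos 3 = 'd'
  'b' (pos 1) + 8 = pos 9 = 'j'
  'f' (pos 5) + 8 = pos 13 = 'n'
  'r' (pos 17) + 8 = pos 25 = 'z'
Result: djnz

djnz


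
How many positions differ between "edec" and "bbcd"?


Comparing "edec" and "bbcd" position by position:
  Position 0: 'e' vs 'b' => DIFFER
  Position 1: 'd' vs 'b' => DIFFER
  Position 2: 'e' vs 'c' => DIFFER
  Position 3: 'c' vs 'd' => DIFFER
Positions that differ: 4

4


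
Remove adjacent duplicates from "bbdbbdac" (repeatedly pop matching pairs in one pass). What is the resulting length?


Input: bbdbbdac
Stack-based adjacent duplicate removal:
  Read 'b': push. Stack: b
  Read 'b': matches stack top 'b' => pop. Stack: (empty)
  Read 'd': push. Stack: d
  Read 'b': push. Stack: db
  Read 'b': matches stack top 'b' => pop. Stack: d
  Read 'd': matches stack top 'd' => pop. Stack: (empty)
  Read 'a': push. Stack: a
  Read 'c': push. Stack: ac
Final stack: "ac" (length 2)

2


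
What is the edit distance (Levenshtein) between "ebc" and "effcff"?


Computing edit distance: "ebc" -> "effcff"
DP table:
           e    f    f    c    f    f
      0    1    2    3    4    5    6
  e   1    0    1    2    3    4    5
  b   2    1    1    2    3    4    5
  c   3    2    2    2    2    3    4
Edit distance = dp[3][6] = 4

4


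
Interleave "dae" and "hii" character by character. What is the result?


Interleaving "dae" and "hii":
  Position 0: 'd' from first, 'h' from second => "dh"
  Position 1: 'a' from first, 'i' from second => "ai"
  Position 2: 'e' from first, 'i' from second => "ei"
Result: dhaiei

dhaiei


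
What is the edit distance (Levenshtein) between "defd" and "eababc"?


Computing edit distance: "defd" -> "eababc"
DP table:
           e    a    b    a    b    c
      0    1    2    3    4    5    6
  d   1    1    2    3    4    5    6
  e   2    1    2    3    4    5    6
  f   3    2    2    3    4    5    6
  d   4    3    3    3    4    5    6
Edit distance = dp[4][6] = 6

6
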